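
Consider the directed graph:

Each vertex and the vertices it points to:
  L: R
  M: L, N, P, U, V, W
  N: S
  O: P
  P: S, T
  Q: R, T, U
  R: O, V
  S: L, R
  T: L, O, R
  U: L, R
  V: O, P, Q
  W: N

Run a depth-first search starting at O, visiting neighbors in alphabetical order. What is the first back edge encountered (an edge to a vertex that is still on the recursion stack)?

R->O

DFS from O (visiting neighbors in alphabetical order); mark gray on enter, black on exit:
O gray
  P gray
    S gray
      L gray
        R gray
          R→O: O is gray → back edge
First back edge: R → O.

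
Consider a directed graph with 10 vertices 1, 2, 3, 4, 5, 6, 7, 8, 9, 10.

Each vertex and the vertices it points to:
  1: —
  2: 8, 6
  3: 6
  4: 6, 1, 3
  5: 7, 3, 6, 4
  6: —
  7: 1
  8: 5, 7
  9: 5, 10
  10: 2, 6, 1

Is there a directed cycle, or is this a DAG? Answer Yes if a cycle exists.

DFS with white/gray/black marking, starting from 9:
9 gray
  5 gray
    7 gray
      1 gray
      1 black
    7 black
    3 gray
      6 gray
      6 black
    3 black
    5→6: 6 black — skip
    4 gray
      4→6: 6 black — skip
      4→1: 1 black — skip
      4→3: 3 black — skip
    4 black
  5 black
  10 gray
    2 gray
      8 gray
        8→5: 5 black — skip
        8→7: 7 black — skip
      8 black
      2→6: 6 black — skip
    2 black
    10→6: 6 black — skip
    10→1: 1 black — skip
  10 black
9 black
Every edge goes to a white or black vertex — no back edge, so the graph is acyclic.

No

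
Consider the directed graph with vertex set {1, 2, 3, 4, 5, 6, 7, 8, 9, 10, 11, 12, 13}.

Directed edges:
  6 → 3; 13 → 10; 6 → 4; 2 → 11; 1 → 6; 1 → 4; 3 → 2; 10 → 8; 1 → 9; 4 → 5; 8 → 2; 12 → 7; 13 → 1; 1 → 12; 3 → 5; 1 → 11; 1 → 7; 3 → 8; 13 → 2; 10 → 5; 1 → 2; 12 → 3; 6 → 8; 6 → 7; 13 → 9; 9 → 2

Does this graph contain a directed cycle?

DFS with white/gray/black marking, starting from 4:
4 gray
  5 gray
  5 black
4 black
1 gray
  9 gray
    2 gray
      11 gray
      11 black
    2 black
  9 black
  7 gray
  7 black
  1→2: 2 black — skip
  1→4: 4 black — skip
  6 gray
    3 gray
      3→5: 5 black — skip
      8 gray
        8→2: 2 black — skip
      8 black
      3→2: 2 black — skip
    3 black
    6→7: 7 black — skip
    6→4: 4 black — skip
    6→8: 8 black — skip
  6 black
  1→11: 11 black — skip
  12 gray
    12→7: 7 black — skip
    12→3: 3 black — skip
  12 black
1 black
10 gray
  10→8: 8 black — skip
  10→5: 5 black — skip
10 black
13 gray
  13→1: 1 black — skip
  13→9: 9 black — skip
  13→2: 2 black — skip
  13→10: 10 black — skip
13 black
Every edge goes to a white or black vertex — no back edge, so the graph is acyclic.

No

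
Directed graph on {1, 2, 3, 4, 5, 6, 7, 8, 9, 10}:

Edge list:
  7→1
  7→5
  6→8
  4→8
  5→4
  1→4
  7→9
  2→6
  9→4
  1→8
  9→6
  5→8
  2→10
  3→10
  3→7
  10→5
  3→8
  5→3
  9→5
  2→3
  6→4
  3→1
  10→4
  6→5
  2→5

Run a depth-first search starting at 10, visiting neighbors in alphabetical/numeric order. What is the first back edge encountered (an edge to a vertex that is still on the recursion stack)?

DFS from 10 (visiting neighbors in alphabetical/numeric order); mark gray on enter, black on exit:
10 gray
  4 gray
    8 gray
    8 black
  4 black
  5 gray
    3 gray
      1 gray
        1→4: 4 black — skip
        1→8: 8 black — skip
      1 black
      7 gray
        7→1: 1 black — skip
        7→5: 5 is gray → back edge
First back edge: 7 → 5.

7→5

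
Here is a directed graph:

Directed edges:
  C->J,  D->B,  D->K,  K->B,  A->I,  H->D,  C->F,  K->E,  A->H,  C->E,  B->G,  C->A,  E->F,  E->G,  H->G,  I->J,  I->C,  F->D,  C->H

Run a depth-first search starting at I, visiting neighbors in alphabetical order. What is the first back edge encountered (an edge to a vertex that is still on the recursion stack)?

F->D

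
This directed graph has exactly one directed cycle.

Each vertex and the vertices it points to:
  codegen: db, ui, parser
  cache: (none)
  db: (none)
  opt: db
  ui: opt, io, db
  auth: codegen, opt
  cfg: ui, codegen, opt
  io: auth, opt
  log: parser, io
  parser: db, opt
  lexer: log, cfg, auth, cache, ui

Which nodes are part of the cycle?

io, ui, auth, codegen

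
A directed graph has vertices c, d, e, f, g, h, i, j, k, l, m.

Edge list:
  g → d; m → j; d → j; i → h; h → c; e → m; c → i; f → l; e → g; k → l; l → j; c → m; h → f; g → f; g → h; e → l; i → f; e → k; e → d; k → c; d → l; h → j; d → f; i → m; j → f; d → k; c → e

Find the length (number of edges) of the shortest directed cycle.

For each vertex v, BFS finds the shortest path from v back to v.
The shortest such closed walk is k → c → e → k, length 3.

3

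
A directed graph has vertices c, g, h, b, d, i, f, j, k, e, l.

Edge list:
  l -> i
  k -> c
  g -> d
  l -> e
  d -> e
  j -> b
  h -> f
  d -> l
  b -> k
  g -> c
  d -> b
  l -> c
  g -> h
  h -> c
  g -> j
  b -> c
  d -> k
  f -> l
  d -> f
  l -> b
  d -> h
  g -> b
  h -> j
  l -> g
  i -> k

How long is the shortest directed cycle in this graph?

For each vertex v, BFS finds the shortest path from v back to v.
The shortest such closed walk is l → g → d → l, length 3.

3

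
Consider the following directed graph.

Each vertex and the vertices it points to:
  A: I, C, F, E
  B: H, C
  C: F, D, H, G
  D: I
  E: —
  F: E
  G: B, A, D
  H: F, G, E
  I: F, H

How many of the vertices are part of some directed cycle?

7

A vertex is on a directed cycle iff it belongs to a strongly connected component of size ≥ 2 (or has a self-loop).
The vertices on cycles are {A, B, C, D, G, H, I} — 7 in total.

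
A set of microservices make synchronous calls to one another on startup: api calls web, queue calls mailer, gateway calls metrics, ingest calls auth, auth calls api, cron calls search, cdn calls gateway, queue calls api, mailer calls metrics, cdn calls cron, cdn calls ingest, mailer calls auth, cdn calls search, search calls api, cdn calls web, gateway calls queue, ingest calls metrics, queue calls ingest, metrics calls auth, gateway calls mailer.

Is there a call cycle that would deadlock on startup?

No

DFS with white/gray/black marking, starting from metrics:
metrics gray
  auth gray
    api gray
      web gray
      web black
    api black
  auth black
metrics black
search gray
  search→api: api black — skip
search black
queue gray
  ingest gray
    ingest→metrics: metrics black — skip
    ingest→auth: auth black — skip
  ingest black
  queue→api: api black — skip
  mailer gray
    mailer→metrics: metrics black — skip
    mailer→auth: auth black — skip
  mailer black
queue black
cdn gray
  cdn→search: search black — skip
  gateway gray
    gateway→queue: queue black — skip
    gateway→mailer: mailer black — skip
    gateway→metrics: metrics black — skip
  gateway black
  cron gray
    cron→search: search black — skip
  cron black
  cdn→web: web black — skip
  cdn→ingest: ingest black — skip
cdn black
Every edge goes to a white or black vertex — no back edge, so the graph is acyclic.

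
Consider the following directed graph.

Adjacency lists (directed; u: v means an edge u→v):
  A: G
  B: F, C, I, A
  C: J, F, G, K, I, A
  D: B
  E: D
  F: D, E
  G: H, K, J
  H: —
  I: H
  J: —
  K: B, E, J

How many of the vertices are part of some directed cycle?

8

A vertex is on a directed cycle iff it belongs to a strongly connected component of size ≥ 2 (or has a self-loop).
The vertices on cycles are {A, B, C, D, E, F, G, K} — 8 in total.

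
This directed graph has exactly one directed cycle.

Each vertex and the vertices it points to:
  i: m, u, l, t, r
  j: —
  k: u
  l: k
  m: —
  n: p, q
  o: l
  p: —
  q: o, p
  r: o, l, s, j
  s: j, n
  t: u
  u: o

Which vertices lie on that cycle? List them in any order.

k, l, o, u

DFS with gray/black marking from l:
l gray
  k gray
    u gray
      o gray
        o→l: l is gray → back edge
Back edge closes the cycle l → k → u → o → l; its vertices are {k, l, o, u}.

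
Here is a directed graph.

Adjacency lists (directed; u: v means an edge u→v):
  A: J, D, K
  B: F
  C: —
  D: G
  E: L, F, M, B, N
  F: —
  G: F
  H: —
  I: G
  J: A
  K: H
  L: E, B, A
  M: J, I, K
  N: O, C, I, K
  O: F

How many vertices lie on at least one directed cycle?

A vertex is on a directed cycle iff it belongs to a strongly connected component of size ≥ 2 (or has a self-loop).
The vertices on cycles are {A, E, J, L} — 4 in total.

4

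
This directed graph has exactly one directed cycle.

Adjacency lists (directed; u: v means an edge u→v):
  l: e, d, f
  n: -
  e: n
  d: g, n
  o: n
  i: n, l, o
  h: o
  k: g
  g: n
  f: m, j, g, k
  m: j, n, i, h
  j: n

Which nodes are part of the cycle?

DFS with gray/black marking from i:
i gray
  n gray
  n black
  l gray
    e gray
      e→n: n black — skip
    e black
    d gray
      g gray
        g→n: n black — skip
      g black
      d→n: n black — skip
    d black
    f gray
      m gray
        j gray
          j→n: n black — skip
        j black
        m→n: n black — skip
        m→i: i is gray → back edge
Back edge closes the cycle i → l → f → m → i; its vertices are {f, i, l, m}.

f, i, l, m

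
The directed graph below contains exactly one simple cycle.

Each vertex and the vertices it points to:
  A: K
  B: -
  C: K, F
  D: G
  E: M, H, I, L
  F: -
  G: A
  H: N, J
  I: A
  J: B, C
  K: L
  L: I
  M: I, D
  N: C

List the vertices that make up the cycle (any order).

DFS with gray/black marking from I:
I gray
  A gray
    K gray
      L gray
        L→I: I is gray → back edge
Back edge closes the cycle I → A → K → L → I; its vertices are {A, I, K, L}.

A, I, K, L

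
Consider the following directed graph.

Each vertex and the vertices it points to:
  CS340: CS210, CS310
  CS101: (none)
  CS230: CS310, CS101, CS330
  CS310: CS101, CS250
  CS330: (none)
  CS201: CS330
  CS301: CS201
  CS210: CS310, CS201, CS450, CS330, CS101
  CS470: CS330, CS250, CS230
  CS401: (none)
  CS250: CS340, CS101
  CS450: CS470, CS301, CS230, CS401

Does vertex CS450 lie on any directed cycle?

Yes

CS450 is on a cycle iff CS450 can reach itself via ≥1 edge.
CS450 → CS470 → CS250 → CS340 → CS210 → CS450 — yes.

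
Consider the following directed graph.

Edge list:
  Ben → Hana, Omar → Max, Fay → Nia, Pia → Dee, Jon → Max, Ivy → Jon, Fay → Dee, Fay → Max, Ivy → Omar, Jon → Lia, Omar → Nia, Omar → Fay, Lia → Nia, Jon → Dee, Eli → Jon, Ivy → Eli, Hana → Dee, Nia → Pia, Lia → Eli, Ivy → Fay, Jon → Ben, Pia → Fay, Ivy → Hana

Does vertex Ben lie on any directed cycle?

No

Ben lies on a cycle iff there is a path from Ben back to itself.
Exploring from Ben, it never reaches itself; equivalently, its strongly connected component is a singleton.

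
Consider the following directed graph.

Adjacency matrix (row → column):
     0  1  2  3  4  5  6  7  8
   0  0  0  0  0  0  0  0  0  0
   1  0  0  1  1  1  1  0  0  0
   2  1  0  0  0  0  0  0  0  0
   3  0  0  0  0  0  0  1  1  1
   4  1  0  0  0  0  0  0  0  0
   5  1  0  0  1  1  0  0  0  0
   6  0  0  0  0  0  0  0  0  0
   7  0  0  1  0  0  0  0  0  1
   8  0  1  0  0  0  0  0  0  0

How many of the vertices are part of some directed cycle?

5

A vertex is on a directed cycle iff it belongs to a strongly connected component of size ≥ 2 (or has a self-loop).
The vertices on cycles are {1, 3, 5, 7, 8} — 5 in total.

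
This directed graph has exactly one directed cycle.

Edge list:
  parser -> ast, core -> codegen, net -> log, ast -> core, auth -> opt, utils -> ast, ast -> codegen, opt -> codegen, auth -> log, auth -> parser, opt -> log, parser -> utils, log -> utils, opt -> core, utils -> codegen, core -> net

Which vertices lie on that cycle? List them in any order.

ast, log, net, core, utils

DFS with gray/black marking from core:
core gray
  codegen gray
  codegen black
  net gray
    log gray
      utils gray
        utils→codegen: codegen black — skip
        ast gray
          ast→core: core is gray → back edge
Back edge closes the cycle core → net → log → utils → ast → core; its vertices are {ast, log, net, core, utils}.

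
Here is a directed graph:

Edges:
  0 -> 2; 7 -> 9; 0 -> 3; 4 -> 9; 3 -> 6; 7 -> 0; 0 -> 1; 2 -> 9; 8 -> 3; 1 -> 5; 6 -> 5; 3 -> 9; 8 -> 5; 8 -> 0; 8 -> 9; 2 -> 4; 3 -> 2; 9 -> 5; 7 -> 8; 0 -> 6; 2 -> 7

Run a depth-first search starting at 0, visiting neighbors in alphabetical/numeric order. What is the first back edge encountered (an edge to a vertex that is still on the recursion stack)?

7→0

DFS from 0 (visiting neighbors in alphabetical/numeric order); mark gray on enter, black on exit:
0 gray
  1 gray
    5 gray
    5 black
  1 black
  2 gray
    4 gray
      9 gray
        9→5: 5 black — skip
      9 black
    4 black
    7 gray
      7→0: 0 is gray → back edge
First back edge: 7 → 0.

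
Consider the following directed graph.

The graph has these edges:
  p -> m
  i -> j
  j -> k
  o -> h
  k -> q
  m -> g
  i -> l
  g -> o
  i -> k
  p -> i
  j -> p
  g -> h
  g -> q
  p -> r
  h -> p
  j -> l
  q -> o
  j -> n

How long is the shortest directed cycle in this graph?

For each vertex v, BFS finds the shortest path from v back to v.
The shortest such closed walk is j → p → i → j, length 3.

3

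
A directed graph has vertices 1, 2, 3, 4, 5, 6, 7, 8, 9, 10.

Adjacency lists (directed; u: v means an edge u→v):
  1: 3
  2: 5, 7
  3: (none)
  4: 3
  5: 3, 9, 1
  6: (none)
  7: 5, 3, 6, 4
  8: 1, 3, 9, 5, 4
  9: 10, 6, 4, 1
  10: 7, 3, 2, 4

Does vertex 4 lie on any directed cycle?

No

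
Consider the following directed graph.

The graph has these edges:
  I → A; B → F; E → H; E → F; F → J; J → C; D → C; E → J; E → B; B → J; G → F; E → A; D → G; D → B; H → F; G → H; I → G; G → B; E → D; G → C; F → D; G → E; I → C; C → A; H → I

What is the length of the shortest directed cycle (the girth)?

For each vertex v, BFS finds the shortest path from v back to v.
The shortest such closed walk is G → E → D → G, length 3.

3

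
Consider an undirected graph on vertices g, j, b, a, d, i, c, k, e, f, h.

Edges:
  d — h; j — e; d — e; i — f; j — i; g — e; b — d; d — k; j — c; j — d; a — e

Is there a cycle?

Yes

DFS, tracking each vertex's parent; an edge to a visited non-parent vertex closes a cycle.
Start from i:
visit i (parent –)
  visit j (parent i)
    j–i: parent, skip
    visit e (parent j)
      visit d (parent e)
        visit h (parent d)
          h–d: parent, skip
        d–e: parent, skip
        visit k (parent d)
          k–d: parent, skip
        d–j: j visited and ≠ parent → cycle
Cycle: j – e – d – j.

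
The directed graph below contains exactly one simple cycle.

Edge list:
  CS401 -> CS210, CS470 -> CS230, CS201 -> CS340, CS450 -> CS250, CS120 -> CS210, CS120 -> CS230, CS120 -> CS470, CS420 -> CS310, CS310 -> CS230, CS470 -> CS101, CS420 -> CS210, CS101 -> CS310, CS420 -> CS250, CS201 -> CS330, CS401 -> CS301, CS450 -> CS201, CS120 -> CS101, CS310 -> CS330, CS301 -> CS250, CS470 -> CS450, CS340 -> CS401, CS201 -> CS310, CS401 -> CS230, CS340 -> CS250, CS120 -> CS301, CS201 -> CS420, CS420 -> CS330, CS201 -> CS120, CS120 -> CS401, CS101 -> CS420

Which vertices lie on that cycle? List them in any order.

DFS with gray/black marking from CS201:
CS201 gray
  CS420 gray
    CS310 gray
      CS230 gray
      CS230 black
      CS330 gray
      CS330 black
    CS310 black
    CS420→CS330: CS330 black — skip
    CS210 gray
    CS210 black
    CS250 gray
    CS250 black
  CS420 black
  CS201→CS330: CS330 black — skip
  CS201→CS310: CS310 black — skip
  CS340 gray
    CS340→CS250: CS250 black — skip
    CS401 gray
      CS401→CS210: CS210 black — skip
      CS301 gray
        CS301→CS250: CS250 black — skip
      CS301 black
      CS401→CS230: CS230 black — skip
    CS401 black
  CS340 black
  CS120 gray
    CS120→CS230: CS230 black — skip
    CS101 gray
      CS101→CS310: CS310 black — skip
      CS101→CS420: CS420 black — skip
    CS101 black
    CS120→CS210: CS210 black — skip
    CS120→CS301: CS301 black — skip
    CS120→CS401: CS401 black — skip
    CS470 gray
      CS450 gray
        CS450→CS250: CS250 black — skip
        CS450→CS201: CS201 is gray → back edge
Back edge closes the cycle CS201 → CS120 → CS470 → CS450 → CS201; its vertices are {CS120, CS201, CS450, CS470}.

CS120, CS201, CS450, CS470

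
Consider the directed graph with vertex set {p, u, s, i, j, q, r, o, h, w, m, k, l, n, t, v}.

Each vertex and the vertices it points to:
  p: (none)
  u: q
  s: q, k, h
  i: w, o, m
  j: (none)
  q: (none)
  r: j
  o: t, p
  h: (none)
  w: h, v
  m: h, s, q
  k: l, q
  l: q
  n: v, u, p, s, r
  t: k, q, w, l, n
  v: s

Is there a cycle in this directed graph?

No

DFS with white/gray/black marking, starting from p:
p gray
p black
u gray
  q gray
  q black
u black
s gray
  s→q: q black — skip
  k gray
    l gray
      l→q: q black — skip
    l black
    k→q: q black — skip
  k black
  h gray
  h black
s black
i gray
  w gray
    w→h: h black — skip
    v gray
      v→s: s black — skip
    v black
  w black
  o gray
    t gray
      t→k: k black — skip
      t→q: q black — skip
      t→w: w black — skip
      t→l: l black — skip
      n gray
        n→v: v black — skip
        n→u: u black — skip
        n→p: p black — skip
        n→s: s black — skip
        r gray
          j gray
          j black
        r black
      n black
    t black
    o→p: p black — skip
  o black
  m gray
    m→h: h black — skip
    m→s: s black — skip
    m→q: q black — skip
  m black
i black
Every edge goes to a white or black vertex — no back edge, so the graph is acyclic.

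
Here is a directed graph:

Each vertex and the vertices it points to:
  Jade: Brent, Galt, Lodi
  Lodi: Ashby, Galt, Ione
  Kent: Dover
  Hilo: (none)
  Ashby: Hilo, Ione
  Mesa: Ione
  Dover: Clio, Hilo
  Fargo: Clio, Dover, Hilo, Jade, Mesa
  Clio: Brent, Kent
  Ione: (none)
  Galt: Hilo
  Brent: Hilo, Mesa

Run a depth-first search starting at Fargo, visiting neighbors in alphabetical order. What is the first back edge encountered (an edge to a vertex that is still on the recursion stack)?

Dover->Clio

DFS from Fargo (visiting neighbors in alphabetical order); mark gray on enter, black on exit:
Fargo gray
  Clio gray
    Brent gray
      Hilo gray
      Hilo black
      Mesa gray
        Ione gray
        Ione black
      Mesa black
    Brent black
    Kent gray
      Dover gray
        Dover→Clio: Clio is gray → back edge
First back edge: Dover → Clio.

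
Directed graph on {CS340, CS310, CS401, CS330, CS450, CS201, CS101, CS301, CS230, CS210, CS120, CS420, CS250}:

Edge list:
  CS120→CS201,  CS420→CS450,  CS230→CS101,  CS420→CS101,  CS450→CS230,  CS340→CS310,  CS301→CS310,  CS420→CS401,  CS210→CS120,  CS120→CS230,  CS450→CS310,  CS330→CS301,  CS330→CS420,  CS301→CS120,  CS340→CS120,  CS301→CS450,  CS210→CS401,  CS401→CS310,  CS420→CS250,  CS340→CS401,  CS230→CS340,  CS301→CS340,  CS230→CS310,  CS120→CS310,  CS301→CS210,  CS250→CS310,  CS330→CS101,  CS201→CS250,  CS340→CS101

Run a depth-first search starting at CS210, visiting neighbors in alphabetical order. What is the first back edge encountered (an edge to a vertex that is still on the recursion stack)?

CS340→CS120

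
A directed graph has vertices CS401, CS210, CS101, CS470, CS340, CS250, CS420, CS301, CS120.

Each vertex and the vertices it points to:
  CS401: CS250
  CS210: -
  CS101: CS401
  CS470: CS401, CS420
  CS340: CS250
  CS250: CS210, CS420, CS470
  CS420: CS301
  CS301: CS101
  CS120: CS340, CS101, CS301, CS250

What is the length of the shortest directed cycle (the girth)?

3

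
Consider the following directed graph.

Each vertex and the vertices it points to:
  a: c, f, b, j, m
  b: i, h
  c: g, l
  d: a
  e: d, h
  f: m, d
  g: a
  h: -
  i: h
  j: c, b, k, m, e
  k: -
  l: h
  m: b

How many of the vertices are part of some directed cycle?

7

A vertex is on a directed cycle iff it belongs to a strongly connected component of size ≥ 2 (or has a self-loop).
The vertices on cycles are {a, c, d, e, f, g, j} — 7 in total.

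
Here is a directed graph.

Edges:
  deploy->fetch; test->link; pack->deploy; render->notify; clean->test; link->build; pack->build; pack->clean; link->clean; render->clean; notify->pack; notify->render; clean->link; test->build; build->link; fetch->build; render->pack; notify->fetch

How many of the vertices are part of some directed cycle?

A vertex is on a directed cycle iff it belongs to a strongly connected component of size ≥ 2 (or has a self-loop).
The vertices on cycles are {link, test, build, clean, notify, render} — 6 in total.

6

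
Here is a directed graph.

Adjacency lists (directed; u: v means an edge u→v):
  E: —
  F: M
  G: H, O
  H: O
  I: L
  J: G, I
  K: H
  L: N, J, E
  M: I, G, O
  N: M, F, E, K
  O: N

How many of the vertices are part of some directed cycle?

10

A vertex is on a directed cycle iff it belongs to a strongly connected component of size ≥ 2 (or has a self-loop).
The vertices on cycles are {F, G, H, I, J, K, L, M, N, O} — 10 in total.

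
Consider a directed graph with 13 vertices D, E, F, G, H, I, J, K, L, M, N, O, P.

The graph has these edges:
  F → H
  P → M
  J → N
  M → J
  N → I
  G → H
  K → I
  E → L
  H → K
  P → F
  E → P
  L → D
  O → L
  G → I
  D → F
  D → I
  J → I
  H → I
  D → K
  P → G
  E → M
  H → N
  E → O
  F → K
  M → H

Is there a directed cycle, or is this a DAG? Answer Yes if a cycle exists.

No

DFS with white/gray/black marking, starting from E:
E gray
  O gray
    L gray
      D gray
        K gray
          I gray
          I black
        K black
        F gray
          H gray
            H→K: K black — skip
            N gray
              N→I: I black — skip
            N black
            H→I: I black — skip
          H black
          F→K: K black — skip
        F black
        D→I: I black — skip
      D black
    L black
  O black
  P gray
    P→F: F black — skip
    M gray
      M→H: H black — skip
      J gray
        J→N: N black — skip
        J→I: I black — skip
      J black
    M black
    G gray
      G→I: I black — skip
      G→H: H black — skip
    G black
  P black
  E→M: M black — skip
  E→L: L black — skip
E black
Every edge goes to a white or black vertex — no back edge, so the graph is acyclic.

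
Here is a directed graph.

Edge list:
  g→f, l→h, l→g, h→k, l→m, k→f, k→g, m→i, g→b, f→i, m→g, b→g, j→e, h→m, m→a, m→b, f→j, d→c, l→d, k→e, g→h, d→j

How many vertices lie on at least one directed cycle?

5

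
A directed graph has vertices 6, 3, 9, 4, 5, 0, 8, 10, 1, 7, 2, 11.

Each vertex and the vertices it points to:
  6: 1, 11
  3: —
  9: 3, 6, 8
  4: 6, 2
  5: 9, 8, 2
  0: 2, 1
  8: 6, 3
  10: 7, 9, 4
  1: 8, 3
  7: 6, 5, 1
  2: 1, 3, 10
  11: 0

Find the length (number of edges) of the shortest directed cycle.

3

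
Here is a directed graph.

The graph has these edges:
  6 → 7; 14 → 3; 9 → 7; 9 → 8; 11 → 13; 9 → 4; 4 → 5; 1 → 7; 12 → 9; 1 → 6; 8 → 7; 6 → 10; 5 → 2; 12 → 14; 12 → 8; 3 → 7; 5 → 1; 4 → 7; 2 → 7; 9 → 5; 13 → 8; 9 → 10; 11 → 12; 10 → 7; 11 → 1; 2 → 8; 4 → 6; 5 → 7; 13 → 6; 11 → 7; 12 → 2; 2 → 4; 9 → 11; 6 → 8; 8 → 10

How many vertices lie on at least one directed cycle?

A vertex is on a directed cycle iff it belongs to a strongly connected component of size ≥ 2 (or has a self-loop).
The vertices on cycles are {2, 4, 5, 9, 11, 12} — 6 in total.

6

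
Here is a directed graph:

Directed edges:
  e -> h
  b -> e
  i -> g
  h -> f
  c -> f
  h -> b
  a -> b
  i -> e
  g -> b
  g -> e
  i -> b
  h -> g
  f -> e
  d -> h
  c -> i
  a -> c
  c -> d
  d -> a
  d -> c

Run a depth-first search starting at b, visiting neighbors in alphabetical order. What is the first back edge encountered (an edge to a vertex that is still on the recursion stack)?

h→b

DFS from b (visiting neighbors in alphabetical order); mark gray on enter, black on exit:
b gray
  e gray
    h gray
      h→b: b is gray → back edge
First back edge: h → b.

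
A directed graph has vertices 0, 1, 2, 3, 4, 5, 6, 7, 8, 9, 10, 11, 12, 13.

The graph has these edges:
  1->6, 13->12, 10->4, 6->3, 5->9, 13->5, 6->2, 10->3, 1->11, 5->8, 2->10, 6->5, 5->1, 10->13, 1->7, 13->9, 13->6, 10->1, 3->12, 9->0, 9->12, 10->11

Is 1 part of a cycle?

1 is on a cycle iff 1 can reach itself via ≥1 edge.
1 → 6 → 5 → 1 — yes.

Yes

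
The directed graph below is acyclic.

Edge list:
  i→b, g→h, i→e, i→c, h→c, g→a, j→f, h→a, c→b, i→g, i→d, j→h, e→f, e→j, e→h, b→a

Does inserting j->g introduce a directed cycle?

No

Adding j→g creates a cycle iff g can already reach j.
Explore from g: no path reaches j. The graph stays acyclic.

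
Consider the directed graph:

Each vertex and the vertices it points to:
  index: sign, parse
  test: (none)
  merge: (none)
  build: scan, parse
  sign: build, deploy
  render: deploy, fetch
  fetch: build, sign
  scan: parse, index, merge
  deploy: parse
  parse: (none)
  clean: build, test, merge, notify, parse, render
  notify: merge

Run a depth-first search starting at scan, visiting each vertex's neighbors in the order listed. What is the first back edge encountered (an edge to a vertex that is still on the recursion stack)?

build->scan

DFS from scan (visiting each vertex's neighbors in the order listed); mark gray on enter, black on exit:
scan gray
  parse gray
  parse black
  index gray
    sign gray
      build gray
        build→scan: scan is gray → back edge
First back edge: build → scan.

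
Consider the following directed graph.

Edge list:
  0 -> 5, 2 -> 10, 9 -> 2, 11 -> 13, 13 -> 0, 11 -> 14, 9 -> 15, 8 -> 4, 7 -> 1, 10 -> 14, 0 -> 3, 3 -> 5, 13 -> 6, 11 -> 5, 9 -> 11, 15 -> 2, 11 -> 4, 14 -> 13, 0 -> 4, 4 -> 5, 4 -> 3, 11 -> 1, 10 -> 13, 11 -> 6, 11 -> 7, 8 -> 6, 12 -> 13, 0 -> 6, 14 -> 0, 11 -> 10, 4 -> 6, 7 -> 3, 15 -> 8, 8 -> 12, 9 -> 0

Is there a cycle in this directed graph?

No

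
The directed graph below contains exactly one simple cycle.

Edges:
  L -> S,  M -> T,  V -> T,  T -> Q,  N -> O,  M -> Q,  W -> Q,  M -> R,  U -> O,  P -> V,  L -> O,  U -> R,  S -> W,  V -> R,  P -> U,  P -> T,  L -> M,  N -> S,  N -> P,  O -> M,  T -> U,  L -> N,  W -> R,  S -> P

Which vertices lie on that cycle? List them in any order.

DFS with gray/black marking from U:
U gray
  R gray
  R black
  O gray
    M gray
      T gray
        Q gray
        Q black
        T→U: U is gray → back edge
Back edge closes the cycle U → O → M → T → U; its vertices are {M, O, T, U}.

M, O, T, U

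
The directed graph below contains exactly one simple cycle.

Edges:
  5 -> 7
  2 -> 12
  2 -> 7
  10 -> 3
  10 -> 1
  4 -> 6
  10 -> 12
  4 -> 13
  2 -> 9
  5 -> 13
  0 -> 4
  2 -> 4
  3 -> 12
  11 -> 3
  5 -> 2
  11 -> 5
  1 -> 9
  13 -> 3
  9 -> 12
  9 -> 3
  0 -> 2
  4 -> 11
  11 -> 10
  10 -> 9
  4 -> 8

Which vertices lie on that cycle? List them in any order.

DFS with gray/black marking from 4:
4 gray
  11 gray
    10 gray
      12 gray
      12 black
      3 gray
        3→12: 12 black — skip
      3 black
      9 gray
        9→12: 12 black — skip
        9→3: 3 black — skip
      9 black
      1 gray
        1→9: 9 black — skip
      1 black
    10 black
    11→3: 3 black — skip
    5 gray
      13 gray
        13→3: 3 black — skip
      13 black
      7 gray
      7 black
      2 gray
        2→12: 12 black — skip
        2→4: 4 is gray → back edge
Back edge closes the cycle 4 → 11 → 5 → 2 → 4; its vertices are {2, 4, 5, 11}.

2, 4, 5, 11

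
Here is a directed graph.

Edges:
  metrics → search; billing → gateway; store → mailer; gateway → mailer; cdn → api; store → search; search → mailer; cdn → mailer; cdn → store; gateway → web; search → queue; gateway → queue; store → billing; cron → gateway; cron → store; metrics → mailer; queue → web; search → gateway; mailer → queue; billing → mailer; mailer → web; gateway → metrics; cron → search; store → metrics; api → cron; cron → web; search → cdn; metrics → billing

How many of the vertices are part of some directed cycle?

8

A vertex is on a directed cycle iff it belongs to a strongly connected component of size ≥ 2 (or has a self-loop).
The vertices on cycles are {api, cdn, cron, store, search, billing, gateway, metrics} — 8 in total.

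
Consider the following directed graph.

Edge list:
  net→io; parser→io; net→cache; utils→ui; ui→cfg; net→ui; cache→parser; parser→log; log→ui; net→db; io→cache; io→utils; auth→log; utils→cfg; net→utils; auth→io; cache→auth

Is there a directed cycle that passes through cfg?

No

cfg lies on a cycle iff there is a path from cfg back to itself.
Exploring from cfg, it never reaches itself; equivalently, its strongly connected component is a singleton.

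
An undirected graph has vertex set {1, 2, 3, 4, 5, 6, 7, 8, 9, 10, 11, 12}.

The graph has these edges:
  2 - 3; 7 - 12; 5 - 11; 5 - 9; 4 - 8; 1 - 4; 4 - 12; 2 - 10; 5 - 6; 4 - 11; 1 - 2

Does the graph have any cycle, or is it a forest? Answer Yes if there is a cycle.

DFS, tracking each vertex's parent; an edge to a visited non-parent vertex closes a cycle.
Start from 4:
visit 4 (parent –)
  visit 1 (parent 4)
    visit 2 (parent 1)
      visit 10 (parent 2)
        10–2: parent, skip
      2–1: parent, skip
      visit 3 (parent 2)
        3–2: parent, skip
    1–4: parent, skip
  visit 8 (parent 4)
    8–4: parent, skip
  visit 11 (parent 4)
    visit 5 (parent 11)
      5–11: parent, skip
      visit 9 (parent 5)
        9–5: parent, skip
      visit 6 (parent 5)
        6–5: parent, skip
    11–4: parent, skip
  visit 12 (parent 4)
    12–4: parent, skip
    visit 7 (parent 12)
      7–12: parent, skip
No non-parent visited neighbor found — the graph is a forest.

No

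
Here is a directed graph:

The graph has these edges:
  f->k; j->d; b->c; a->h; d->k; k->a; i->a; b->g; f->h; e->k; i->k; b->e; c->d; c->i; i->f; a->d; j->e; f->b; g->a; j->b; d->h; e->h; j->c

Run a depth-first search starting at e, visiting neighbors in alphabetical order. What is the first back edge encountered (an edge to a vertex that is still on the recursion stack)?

d->k

DFS from e (visiting neighbors in alphabetical order); mark gray on enter, black on exit:
e gray
  h gray
  h black
  k gray
    a gray
      d gray
        d→h: h black — skip
        d→k: k is gray → back edge
First back edge: d → k.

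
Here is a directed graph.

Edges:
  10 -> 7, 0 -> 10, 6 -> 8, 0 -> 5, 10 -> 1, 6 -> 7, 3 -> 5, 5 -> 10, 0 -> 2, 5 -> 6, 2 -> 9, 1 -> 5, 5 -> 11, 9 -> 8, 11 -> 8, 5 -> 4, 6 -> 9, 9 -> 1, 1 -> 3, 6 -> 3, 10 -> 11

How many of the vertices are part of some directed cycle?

A vertex is on a directed cycle iff it belongs to a strongly connected component of size ≥ 2 (or has a self-loop).
The vertices on cycles are {1, 3, 5, 6, 9, 10} — 6 in total.

6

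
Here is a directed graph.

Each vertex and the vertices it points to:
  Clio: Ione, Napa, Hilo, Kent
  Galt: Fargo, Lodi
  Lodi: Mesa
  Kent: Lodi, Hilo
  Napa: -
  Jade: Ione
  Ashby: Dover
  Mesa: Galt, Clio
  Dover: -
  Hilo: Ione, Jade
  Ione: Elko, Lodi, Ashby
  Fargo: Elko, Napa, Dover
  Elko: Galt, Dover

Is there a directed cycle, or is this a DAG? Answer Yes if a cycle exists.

DFS with white/gray/black marking, starting from Clio:
Clio gray
  Ione gray
    Elko gray
      Galt gray
        Fargo gray
          Fargo→Elko: Elko is gray → back edge
Back edge found, so a cycle exists: Elko → Galt → Fargo → Elko.

Yes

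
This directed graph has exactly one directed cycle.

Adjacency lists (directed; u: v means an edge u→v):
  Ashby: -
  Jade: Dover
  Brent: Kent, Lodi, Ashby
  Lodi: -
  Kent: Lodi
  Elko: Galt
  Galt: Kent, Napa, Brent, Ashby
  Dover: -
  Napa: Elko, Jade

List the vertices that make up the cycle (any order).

Elko, Galt, Napa

DFS with gray/black marking from Galt:
Galt gray
  Kent gray
    Lodi gray
    Lodi black
  Kent black
  Napa gray
    Elko gray
      Elko→Galt: Galt is gray → back edge
Back edge closes the cycle Galt → Napa → Elko → Galt; its vertices are {Elko, Galt, Napa}.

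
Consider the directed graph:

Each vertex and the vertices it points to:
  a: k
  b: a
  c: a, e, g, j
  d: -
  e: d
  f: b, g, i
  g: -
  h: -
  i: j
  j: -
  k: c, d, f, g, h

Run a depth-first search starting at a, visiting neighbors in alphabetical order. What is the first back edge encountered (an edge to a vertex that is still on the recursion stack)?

DFS from a (visiting neighbors in alphabetical order); mark gray on enter, black on exit:
a gray
  k gray
    c gray
      c→a: a is gray → back edge
First back edge: c → a.

c->a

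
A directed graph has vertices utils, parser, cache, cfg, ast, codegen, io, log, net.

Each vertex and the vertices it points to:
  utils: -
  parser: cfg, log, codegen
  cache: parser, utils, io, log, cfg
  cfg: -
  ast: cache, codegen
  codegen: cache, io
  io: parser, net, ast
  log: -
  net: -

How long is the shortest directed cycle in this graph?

3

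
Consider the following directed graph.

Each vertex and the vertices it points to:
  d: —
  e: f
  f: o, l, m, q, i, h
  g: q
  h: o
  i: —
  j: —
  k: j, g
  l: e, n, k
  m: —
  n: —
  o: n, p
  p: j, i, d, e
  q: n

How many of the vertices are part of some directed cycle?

6

A vertex is on a directed cycle iff it belongs to a strongly connected component of size ≥ 2 (or has a self-loop).
The vertices on cycles are {e, f, h, l, o, p} — 6 in total.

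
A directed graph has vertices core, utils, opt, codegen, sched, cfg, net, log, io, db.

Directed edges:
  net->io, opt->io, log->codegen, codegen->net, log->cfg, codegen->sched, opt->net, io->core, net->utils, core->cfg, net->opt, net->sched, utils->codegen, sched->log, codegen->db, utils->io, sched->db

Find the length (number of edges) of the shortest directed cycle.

For each vertex v, BFS finds the shortest path from v back to v.
The shortest such closed walk is net → opt → net, length 2.

2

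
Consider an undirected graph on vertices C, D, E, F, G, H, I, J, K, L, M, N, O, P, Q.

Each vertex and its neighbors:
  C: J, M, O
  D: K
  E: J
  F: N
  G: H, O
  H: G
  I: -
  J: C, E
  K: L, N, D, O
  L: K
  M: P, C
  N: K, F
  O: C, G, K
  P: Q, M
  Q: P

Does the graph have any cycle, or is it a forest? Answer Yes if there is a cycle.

No

DFS, tracking each vertex's parent; an edge to a visited non-parent vertex closes a cycle.
Start from P:
visit P (parent –)
  visit Q (parent P)
    Q–P: parent, skip
  visit M (parent P)
    M–P: parent, skip
    visit C (parent M)
      visit J (parent C)
        J–C: parent, skip
        visit E (parent J)
          E–J: parent, skip
      C–M: parent, skip
      visit O (parent C)
        O–C: parent, skip
        visit G (parent O)
          visit H (parent G)
            H–G: parent, skip
          G–O: parent, skip
        visit K (parent O)
          visit L (parent K)
            L–K: parent, skip
          visit N (parent K)
            N–K: parent, skip
            visit F (parent N)
              F–N: parent, skip
          visit D (parent K)
            D–K: parent, skip
          K–O: parent, skip
visit I (parent –)
No non-parent visited neighbor found — the graph is a forest.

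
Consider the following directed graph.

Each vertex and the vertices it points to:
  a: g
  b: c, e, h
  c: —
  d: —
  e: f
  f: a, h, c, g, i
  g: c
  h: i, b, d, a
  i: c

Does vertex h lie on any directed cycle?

h is on a cycle iff h can reach itself via ≥1 edge.
h → b → h — yes.

Yes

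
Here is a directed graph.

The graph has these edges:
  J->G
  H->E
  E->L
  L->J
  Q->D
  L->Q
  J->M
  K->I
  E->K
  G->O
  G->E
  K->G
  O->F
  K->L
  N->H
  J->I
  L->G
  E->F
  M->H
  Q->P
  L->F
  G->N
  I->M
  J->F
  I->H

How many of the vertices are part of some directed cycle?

9

A vertex is on a directed cycle iff it belongs to a strongly connected component of size ≥ 2 (or has a self-loop).
The vertices on cycles are {E, G, H, I, J, K, L, M, N} — 9 in total.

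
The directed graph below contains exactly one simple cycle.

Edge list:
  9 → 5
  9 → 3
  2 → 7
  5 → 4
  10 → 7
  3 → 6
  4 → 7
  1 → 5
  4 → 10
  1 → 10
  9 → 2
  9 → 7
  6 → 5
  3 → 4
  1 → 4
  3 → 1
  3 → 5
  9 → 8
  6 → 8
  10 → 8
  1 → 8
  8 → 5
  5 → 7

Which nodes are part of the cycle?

4, 5, 8, 10

DFS with gray/black marking from 10:
10 gray
  8 gray
    5 gray
      7 gray
      7 black
      4 gray
        4→7: 7 black — skip
        4→10: 10 is gray → back edge
Back edge closes the cycle 10 → 8 → 5 → 4 → 10; its vertices are {4, 5, 8, 10}.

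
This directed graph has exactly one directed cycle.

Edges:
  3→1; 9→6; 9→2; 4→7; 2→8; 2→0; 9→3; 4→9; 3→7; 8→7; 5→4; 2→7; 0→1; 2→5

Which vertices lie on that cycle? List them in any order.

DFS with gray/black marking from 9:
9 gray
  3 gray
    1 gray
    1 black
    7 gray
    7 black
  3 black
  2 gray
    2→7: 7 black — skip
    0 gray
      0→1: 1 black — skip
    0 black
    5 gray
      4 gray
        4→9: 9 is gray → back edge
Back edge closes the cycle 9 → 2 → 5 → 4 → 9; its vertices are {2, 4, 5, 9}.

2, 4, 5, 9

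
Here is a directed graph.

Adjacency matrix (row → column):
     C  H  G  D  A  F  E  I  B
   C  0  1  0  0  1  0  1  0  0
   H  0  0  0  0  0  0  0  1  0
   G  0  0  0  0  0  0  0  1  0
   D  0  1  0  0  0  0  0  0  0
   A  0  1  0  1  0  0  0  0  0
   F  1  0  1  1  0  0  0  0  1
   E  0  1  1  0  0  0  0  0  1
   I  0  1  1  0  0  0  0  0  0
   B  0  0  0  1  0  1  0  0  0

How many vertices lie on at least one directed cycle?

A vertex is on a directed cycle iff it belongs to a strongly connected component of size ≥ 2 (or has a self-loop).
The vertices on cycles are {B, C, E, F, G, H, I} — 7 in total.

7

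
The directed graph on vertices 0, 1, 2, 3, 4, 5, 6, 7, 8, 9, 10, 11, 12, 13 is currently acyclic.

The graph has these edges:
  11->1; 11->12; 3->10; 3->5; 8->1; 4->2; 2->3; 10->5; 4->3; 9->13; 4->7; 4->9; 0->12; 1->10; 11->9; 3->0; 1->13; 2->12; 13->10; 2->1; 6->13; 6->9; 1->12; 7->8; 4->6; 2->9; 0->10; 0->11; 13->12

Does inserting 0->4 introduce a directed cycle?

Adding 0→4 creates a cycle iff 4 can already reach 0.
Path from 4: 4 → 3 → 0.
So 4 → … → 0 → 4 is a cycle.

Yes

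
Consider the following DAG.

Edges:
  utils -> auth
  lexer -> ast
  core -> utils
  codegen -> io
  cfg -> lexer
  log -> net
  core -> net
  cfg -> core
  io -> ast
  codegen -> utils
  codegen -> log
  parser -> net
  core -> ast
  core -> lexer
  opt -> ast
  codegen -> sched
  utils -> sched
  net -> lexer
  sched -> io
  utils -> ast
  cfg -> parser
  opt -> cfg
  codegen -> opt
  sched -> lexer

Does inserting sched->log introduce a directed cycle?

Adding sched→log creates a cycle iff log can already reach sched.
Explore from log: no path reaches sched. The graph stays acyclic.

No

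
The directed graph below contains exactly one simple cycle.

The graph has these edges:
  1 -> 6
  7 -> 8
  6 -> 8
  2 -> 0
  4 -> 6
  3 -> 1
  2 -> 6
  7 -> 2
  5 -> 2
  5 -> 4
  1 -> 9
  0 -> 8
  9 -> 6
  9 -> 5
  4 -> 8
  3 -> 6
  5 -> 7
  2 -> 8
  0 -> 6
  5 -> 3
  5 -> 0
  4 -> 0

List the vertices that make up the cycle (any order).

1, 3, 5, 9

DFS with gray/black marking from 5:
5 gray
  2 gray
    0 gray
      6 gray
        8 gray
        8 black
      6 black
      0→8: 8 black — skip
    0 black
    2→6: 6 black — skip
    2→8: 8 black — skip
  2 black
  4 gray
    4→8: 8 black — skip
    4→6: 6 black — skip
    4→0: 0 black — skip
  4 black
  7 gray
    7→2: 2 black — skip
    7→8: 8 black — skip
  7 black
  3 gray
    3→6: 6 black — skip
    1 gray
      9 gray
        9→5: 5 is gray → back edge
Back edge closes the cycle 5 → 3 → 1 → 9 → 5; its vertices are {1, 3, 5, 9}.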